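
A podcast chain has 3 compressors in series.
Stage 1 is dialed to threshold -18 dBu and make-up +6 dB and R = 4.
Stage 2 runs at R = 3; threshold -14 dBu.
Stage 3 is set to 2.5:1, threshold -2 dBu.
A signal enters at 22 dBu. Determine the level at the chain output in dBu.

-10 dBu

Stage 1: 22 dBu is 40 dB over -18 dBu; at 4:1 that becomes 10 dB over, giving -8 dBu; +6 dB make-up → -2 dBu.
Stage 2: 12 dB above -14 dBu, reduced 3:1 to 4 dB above → -10 dBu.
Stage 3: -10 dBu ≤ -2 dBu, so stage 3 doesn't engage; output -10 dBu.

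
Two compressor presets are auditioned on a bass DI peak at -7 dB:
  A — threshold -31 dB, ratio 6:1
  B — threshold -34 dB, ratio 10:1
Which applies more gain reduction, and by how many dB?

B, by 4.3 dB

A: 24 dB over, compressed to 4 dB over, so 20 dB of GR.
B: 27 dB over, compressed to 2.7 dB over, so 24.3 dB of GR.
Difference: 4.3 dB in favour of B.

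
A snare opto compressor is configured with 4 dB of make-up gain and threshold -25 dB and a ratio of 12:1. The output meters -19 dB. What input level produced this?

Before make-up, the level was -19 − 4 = -23 dB.
The compressed level sits -23 − (-25) = 2 dB over threshold.
Undo the ratio: input overshoot = 2 × 12 = 24 dB, giving input = -1 dB.

-1 dB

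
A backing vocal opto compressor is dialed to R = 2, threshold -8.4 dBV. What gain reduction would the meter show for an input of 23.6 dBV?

Overshoot = 23.6 − (-8.4) = 32 dB.
After 2:1 compression the overshoot becomes 32/2 = 16 dB.
So the signal is attenuated by 32 − 16 = 16 dB.

16 dB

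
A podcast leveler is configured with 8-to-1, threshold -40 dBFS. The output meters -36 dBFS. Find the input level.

-8 dBFS

That's 4 dB above the -40 dBFS threshold.
Input overshoot = R × output overshoot = 32 dB → input = -40 + 32 = -8 dBFS.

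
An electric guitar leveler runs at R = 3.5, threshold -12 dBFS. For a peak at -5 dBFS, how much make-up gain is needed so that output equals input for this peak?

5 dB

Overshoot 7 dB → 7/3.5 = 2 dB after compression, so the compressed level is -12 + 2 = -10 dBFS.
Make-up = target − compressed = -5 − (-10) = 5 dB.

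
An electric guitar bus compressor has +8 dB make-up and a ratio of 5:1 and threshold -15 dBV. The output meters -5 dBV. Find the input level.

Stripping the +8 dB make-up gives -13 dBV at the gain stage.
Post-compression overshoot = -13 − (-15) = 2 dB.
Input overshoot = R × output overshoot = 10 dB → input = -15 + 10 = -5 dBV.

-5 dBV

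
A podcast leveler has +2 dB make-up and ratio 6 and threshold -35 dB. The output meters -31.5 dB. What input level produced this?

Before make-up, the level was -31.5 − 2 = -33.5 dB.
That's 1.5 dB above the -35 dB threshold.
Before 6:1 compression the overshoot was 1.5 × 6 = 9 dB, so input = -35 + 9 = -26 dB.

-26 dB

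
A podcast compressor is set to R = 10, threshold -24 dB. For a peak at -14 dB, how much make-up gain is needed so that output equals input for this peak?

The peak compresses to -24 + 10/10 = -23 dB.
To reach -14 dB requires -14 − (-23) = 9 dB of make-up.

9 dB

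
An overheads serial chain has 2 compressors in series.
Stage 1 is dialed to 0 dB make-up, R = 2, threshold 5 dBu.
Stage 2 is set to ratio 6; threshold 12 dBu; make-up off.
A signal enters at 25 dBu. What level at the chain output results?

12.5 dBu

Stage 1: 25 dBu is 20 dB over 5 dBu; at 2:1 that becomes 10 dB over, giving 15 dBu.
Stage 2: 15 dBu is 3 dB over 12 dBu; at 6:1 that becomes 0.5 dB over, giving 12.5 dBu.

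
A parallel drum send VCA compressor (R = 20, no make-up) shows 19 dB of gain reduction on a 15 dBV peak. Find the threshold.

-5 dBV

Input is 20 dB above T (since output overshoot × R = input overshoot: (-4 − T)·20 = 15 − T gives T = -5 dBV).
Check: -5 + (15 − (-5))/20 = -5 + 1 = -4 dBV. ✓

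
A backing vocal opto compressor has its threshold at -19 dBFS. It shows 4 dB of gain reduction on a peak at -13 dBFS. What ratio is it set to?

Input overshoot = -13 − (-19) = 6 dB.
Output overshoot = 6 − 4 = 2 dB.
Ratio = input overshoot / output overshoot = 6 / 2 = 3.

3:1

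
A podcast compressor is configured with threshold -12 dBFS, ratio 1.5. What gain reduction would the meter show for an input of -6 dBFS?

2 dB

-6 dBFS exceeds the threshold by 6 dB.
At 1.5:1, output sits 6/1.5 = 4 dB above threshold.
So the signal is attenuated by 6 − 4 = 2 dB.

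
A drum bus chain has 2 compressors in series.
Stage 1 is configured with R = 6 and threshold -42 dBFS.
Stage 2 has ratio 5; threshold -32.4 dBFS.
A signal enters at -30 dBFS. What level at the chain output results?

-40 dBFS

Stage 1: -30 dBFS is 12 dB over -42 dBFS; at 6:1 that becomes 2 dB over, giving -40 dBFS.
Stage 2: -40 dBFS is at or below the -32.4 dBFS threshold — no compression; output -40 dBFS.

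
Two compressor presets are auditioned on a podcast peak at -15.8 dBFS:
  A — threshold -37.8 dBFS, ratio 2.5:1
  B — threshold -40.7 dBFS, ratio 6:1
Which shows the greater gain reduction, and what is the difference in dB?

B, by 7.55 dB

A: overshoot 22 dB → output overshoot 8.8 dB → GR 13.2 dB.
B: overshoot 24.9 dB → output overshoot 4.15 dB → GR 20.75 dB.
B applies 7.55 dB more gain reduction.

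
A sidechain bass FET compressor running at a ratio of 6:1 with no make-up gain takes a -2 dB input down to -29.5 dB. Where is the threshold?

-35 dB

Let T be the threshold. Output overshoot = (input overshoot)/R, so -29.5 − T = (-2 − T)/6.
6·(-29.5 − T) = -2 − T → 5·T = -177 − (-2) = -175.
T = -175/5 = -35 dB.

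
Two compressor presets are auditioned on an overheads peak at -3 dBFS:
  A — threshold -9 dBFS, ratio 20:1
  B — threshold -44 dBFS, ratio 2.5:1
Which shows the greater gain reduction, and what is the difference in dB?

B, by 18.9 dB

A: GR = 6 − 6/20 = 5.7 dB.
B: GR = 41 − 41/2.5 = 24.6 dB.
B applies 18.9 dB more gain reduction.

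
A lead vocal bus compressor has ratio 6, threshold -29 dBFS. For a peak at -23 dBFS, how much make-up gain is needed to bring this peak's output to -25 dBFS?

3 dB

The peak compresses to -29 + 6/6 = -28 dBFS.
To reach -25 dBFS requires -25 − (-28) = 3 dB of make-up.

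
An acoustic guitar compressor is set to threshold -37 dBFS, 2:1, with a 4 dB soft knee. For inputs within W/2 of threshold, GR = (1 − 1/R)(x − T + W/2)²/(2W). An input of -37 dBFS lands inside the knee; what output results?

x − T + W/2 = -37 − (-37) + 2 = 2.
GR = (1 − 1/2) × 2² / 8 = 0.5 × 4 / 8 = 0.25 dB.
Output = -37 − 0.25 = -37.25 dBFS.

-37.25 dBFS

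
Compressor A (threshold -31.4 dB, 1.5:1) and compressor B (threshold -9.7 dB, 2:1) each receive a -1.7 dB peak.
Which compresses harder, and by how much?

A, by 5.9 dB

A: overshoot 29.7 dB → output overshoot 19.8 dB → GR 9.9 dB.
B: overshoot 8 dB → output overshoot 4 dB → GR 4 dB.
A applies 5.9 dB more gain reduction.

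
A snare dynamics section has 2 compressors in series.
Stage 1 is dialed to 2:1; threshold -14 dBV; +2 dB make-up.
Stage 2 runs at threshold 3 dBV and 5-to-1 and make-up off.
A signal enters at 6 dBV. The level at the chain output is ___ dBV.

-2 dBV

Stage 1: 6 dBV is 20 dB over -14 dBV; at 2:1 that becomes 10 dB over, giving -4 dBV; +2 dB make-up → -2 dBV.
Stage 2: -2 dBV is at or below the 3 dBV threshold — no compression; output -2 dBV.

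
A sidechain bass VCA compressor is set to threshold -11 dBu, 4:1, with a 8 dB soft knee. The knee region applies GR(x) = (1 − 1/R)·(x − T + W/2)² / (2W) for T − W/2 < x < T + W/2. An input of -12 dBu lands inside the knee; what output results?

-12.421875 dBu

x − T + W/2 = -12 − (-11) + 4 = 3.
GR = (1 − 1/4) × 3² / 16 = 0.75 × 9 / 16 = 0.421875 dB.
Output = -12 − 0.421875 = -12.421875 dBu.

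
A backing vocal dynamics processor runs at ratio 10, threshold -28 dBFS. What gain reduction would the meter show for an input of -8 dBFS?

-8 dBFS exceeds the threshold by 20 dB.
After 10:1 compression the overshoot becomes 20/10 = 2 dB.
GR = overshoot in − overshoot out = 20 − 2 = 18 dB.

18 dB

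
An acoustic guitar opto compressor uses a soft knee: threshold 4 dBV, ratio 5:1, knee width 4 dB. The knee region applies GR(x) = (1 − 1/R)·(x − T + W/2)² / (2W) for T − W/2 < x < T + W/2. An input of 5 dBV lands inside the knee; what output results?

4.1 dBV

x − T + W/2 = 5 − 4 + 2 = 3.
GR = (1 − 1/5) × 3² / 8 = 0.8 × 9 / 8 = 0.9 dB.
Output = 5 − 0.9 = 4.1 dBV.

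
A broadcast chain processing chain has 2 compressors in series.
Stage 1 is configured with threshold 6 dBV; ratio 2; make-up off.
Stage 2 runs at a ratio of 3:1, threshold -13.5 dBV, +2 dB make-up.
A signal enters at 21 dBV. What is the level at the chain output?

Stage 1: 21 dBV is 15 dB over 6 dBV; at 2:1 that becomes 7.5 dB over, giving 13.5 dBV.
Stage 2: 13.5 dBV is 27 dB over -13.5 dBV; at 3:1 that becomes 9 dB over, giving -4.5 dBV; +2 dB make-up → -2.5 dBV.

-2.5 dBV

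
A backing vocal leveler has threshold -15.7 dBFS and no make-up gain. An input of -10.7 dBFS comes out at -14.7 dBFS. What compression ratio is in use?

5:1

Input overshoot = -10.7 − (-15.7) = 5 dB; output overshoot = -14.7 − (-15.7) = 1 dB.
Ratio = 5 / 1 = 5.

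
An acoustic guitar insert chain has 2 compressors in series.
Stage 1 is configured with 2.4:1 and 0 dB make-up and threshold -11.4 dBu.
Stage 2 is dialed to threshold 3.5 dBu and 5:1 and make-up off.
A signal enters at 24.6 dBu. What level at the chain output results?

Stage 1: overshoot 36 dB → 36/2.4 = 15 dB → 3.6 dBu.
Stage 2: overshoot 0.1 dB → 0.1/5 = 0.02 dB → 3.52 dBu.

3.52 dBu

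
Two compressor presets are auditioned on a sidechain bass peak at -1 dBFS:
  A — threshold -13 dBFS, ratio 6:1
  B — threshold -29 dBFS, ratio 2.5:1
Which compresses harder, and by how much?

B, by 6.8 dB

A: 12 dB over, compressed to 2 dB over, so 10 dB of GR.
B: 28 dB over, compressed to 11.2 dB over, so 16.8 dB of GR.
B applies 6.8 dB more gain reduction.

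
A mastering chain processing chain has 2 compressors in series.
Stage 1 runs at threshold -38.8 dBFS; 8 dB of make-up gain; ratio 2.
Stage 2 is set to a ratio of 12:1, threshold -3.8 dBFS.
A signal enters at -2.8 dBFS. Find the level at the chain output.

-12.8 dBFS

Stage 1: overshoot 36 dB → 36/2 = 18 dB → -20.8 dBFS; +8 dB make-up → -12.8 dBFS.
Stage 2: -12.8 dBFS ≤ -3.8 dBFS, so stage 2 doesn't engage; output -12.8 dBFS.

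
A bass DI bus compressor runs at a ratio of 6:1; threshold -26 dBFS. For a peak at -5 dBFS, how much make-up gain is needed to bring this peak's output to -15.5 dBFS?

Without make-up, output = threshold + overshoot/6 = -26 + 3.5 = -22.5 dBFS.
Gap to target: 7 dB.

7 dB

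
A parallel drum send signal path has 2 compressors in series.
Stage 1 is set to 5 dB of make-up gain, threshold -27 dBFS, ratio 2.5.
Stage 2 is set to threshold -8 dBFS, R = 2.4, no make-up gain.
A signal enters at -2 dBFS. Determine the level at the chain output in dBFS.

Stage 1: overshoot 25 dB → 25/2.5 = 10 dB → -17 dBFS; +5 dB make-up → -12 dBFS.
Stage 2: -12 dBFS is at or below the -8 dBFS threshold — no compression; output -12 dBFS.

-12 dBFS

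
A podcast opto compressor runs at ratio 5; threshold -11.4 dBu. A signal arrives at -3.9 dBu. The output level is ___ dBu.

-9.9 dBu

Overshoot: -3.9 − (-11.4) = 7.5 dB.
At 5:1 the overshoot is divided by 5, leaving 1.5 dB above threshold.
Output = -11.4 + 1.5 = -9.9 dBu.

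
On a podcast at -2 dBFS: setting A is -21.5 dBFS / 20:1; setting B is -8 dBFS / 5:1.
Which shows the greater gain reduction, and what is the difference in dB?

A, by 13.725 dB

A: overshoot 19.5 dB → output overshoot 0.975 dB → GR 18.525 dB.
B: overshoot 6 dB → output overshoot 1.2 dB → GR 4.8 dB.
A applies 13.725 dB more gain reduction.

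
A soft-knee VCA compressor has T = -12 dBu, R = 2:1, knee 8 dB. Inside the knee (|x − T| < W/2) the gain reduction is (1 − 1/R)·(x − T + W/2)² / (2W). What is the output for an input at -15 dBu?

x − T + W/2 = -15 − (-12) + 4 = 1.
GR = (1 − 1/2) × 1² / 16 = 0.5 × 1 / 16 = 0.03125 dB.
Output = -15 − 0.03125 = -15.03125 dBu.

-15.03125 dBu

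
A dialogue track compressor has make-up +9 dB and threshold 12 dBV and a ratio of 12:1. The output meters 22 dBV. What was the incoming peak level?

24 dBV

Remove make-up: 22 − 9 = 13 dBV.
The compressed level sits 13 − 12 = 1 dB over threshold.
Before 12:1 compression the overshoot was 1 × 12 = 12 dB, so input = 12 + 12 = 24 dBV.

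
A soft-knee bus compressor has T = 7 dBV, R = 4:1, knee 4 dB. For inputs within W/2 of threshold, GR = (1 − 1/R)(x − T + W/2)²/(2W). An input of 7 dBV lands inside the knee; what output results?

6.625 dBV

x − T + W/2 = 7 − 7 + 2 = 2.
GR = (1 − 1/4) × 2² / 8 = 0.75 × 4 / 8 = 0.375 dB.
Output = 7 − 0.375 = 6.625 dBV.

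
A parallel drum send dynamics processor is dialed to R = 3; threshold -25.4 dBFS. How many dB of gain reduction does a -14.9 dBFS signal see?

7 dB

Overshoot = -14.9 − (-25.4) = 10.5 dB.
At 3:1, output sits 10.5/3 = 3.5 dB above threshold.
So the signal is attenuated by 10.5 − 3.5 = 7 dB.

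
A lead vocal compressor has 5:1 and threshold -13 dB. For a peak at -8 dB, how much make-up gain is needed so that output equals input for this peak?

4 dB

Overshoot 5 dB → 5/5 = 1 dB after compression, so the compressed level is -13 + 1 = -12 dB.
Make-up = target − compressed = -8 − (-12) = 4 dB.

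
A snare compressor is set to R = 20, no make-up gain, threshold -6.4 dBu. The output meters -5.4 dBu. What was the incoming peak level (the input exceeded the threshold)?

13.6 dBu

Post-compression overshoot = -5.4 − (-6.4) = 1 dB.
Before 20:1 compression the overshoot was 1 × 20 = 20 dB, so input = -6.4 + 20 = 13.6 dBu.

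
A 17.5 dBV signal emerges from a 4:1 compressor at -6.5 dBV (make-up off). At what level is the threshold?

Let T be the threshold. Output overshoot = (input overshoot)/R, so -6.5 − T = (17.5 − T)/4.
4·(-6.5 − T) = 17.5 − T → 3·T = -26 − 17.5 = -43.5.
T = -43.5/3 = -14.5 dBV.

-14.5 dBV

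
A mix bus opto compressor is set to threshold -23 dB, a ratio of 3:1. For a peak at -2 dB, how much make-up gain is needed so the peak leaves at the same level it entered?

14 dB

Without make-up, output = threshold + overshoot/3 = -23 + 7 = -16 dB.
Gap to target: 14 dB.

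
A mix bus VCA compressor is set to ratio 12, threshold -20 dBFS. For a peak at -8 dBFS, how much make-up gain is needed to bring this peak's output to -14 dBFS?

Overshoot 12 dB → 12/12 = 1 dB after compression, so the compressed level is -20 + 1 = -19 dBFS.
Make-up = target − compressed = -14 − (-19) = 5 dB.

5 dB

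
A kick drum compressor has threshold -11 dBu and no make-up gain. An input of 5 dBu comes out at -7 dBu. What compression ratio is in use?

Input overshoot = 5 − (-11) = 16 dB; output overshoot = -7 − (-11) = 4 dB.
Ratio = 16 / 4 = 4.

4:1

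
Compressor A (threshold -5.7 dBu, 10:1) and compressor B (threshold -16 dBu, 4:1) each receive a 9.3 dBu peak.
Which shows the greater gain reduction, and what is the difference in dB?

B, by 5.475 dB

A: GR = 15 − 15/10 = 13.5 dB.
B: GR = 25.3 − 25.3/4 = 18.975 dB.
B applies 5.475 dB more gain reduction.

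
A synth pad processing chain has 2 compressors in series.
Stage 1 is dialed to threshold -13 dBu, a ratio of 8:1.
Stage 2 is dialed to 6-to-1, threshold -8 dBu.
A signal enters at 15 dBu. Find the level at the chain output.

Stage 1: 15 dBu is 28 dB over -13 dBu; at 8:1 that becomes 3.5 dB over, giving -9.5 dBu.
Stage 2: -9.5 dBu ≤ -8 dBu, so stage 2 doesn't engage; output -9.5 dBu.

-9.5 dBu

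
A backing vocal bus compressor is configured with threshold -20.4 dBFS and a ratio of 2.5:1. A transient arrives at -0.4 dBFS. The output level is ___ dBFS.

-12.4 dBFS

The input is 20 dB above the -20.4 dBFS threshold.
At 2.5:1 the overshoot is divided by 2.5, leaving 8 dB above threshold.
So the level is -20.4 + 8 = -12.4 dBFS.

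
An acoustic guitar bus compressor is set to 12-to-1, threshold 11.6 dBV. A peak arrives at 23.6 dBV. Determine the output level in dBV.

12.6 dBV

The input is 12 dB above the 11.6 dBV threshold.
The 12 dB excess becomes 1 dB after 12:1 reduction.
Output = 11.6 + 1 = 12.6 dBV.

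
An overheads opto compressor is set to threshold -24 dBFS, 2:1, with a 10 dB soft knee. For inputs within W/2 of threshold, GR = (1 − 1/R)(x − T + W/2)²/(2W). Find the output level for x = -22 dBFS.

x − T + W/2 = -22 − (-24) + 5 = 7.
GR = (1 − 1/2) × 7² / 20 = 0.5 × 49 / 20 = 1.225 dB.
Output = -22 − 1.225 = -23.225 dBFS.

-23.225 dBFS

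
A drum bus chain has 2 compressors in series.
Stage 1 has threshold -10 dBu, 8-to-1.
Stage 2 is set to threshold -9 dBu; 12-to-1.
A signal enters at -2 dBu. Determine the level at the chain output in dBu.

-9 dBu

Stage 1: 8 dB above -10 dBu, reduced 8:1 to 1 dB above → -9 dBu.
Stage 2: -9 dBu is at or below the -9 dBu threshold — no compression; output -9 dBu.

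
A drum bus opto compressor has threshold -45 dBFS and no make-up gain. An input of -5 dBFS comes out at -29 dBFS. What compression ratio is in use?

2.5:1

Input overshoot = -5 − (-45) = 40 dB; output overshoot = -29 − (-45) = 16 dB.
Ratio = 40 / 16 = 2.5.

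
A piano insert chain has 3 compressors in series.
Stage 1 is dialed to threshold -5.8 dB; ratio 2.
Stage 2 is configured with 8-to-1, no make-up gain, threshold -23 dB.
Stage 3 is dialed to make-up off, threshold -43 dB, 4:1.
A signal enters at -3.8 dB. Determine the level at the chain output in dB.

Stage 1: 2 dB above -5.8 dB, reduced 2:1 to 1 dB above → -4.8 dB.
Stage 2: -4.8 dB is 18.2 dB over -23 dB; at 8:1 that becomes 2.275 dB over, giving -20.725 dB.
Stage 3: overshoot 22.275 dB → 22.275/4 = 5.56875 dB → -37.43125 dB.

-37.43125 dB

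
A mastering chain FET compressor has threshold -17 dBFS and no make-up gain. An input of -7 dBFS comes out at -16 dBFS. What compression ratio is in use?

Input overshoot = -7 − (-17) = 10 dB; output overshoot = -16 − (-17) = 1 dB.
Ratio = 10 / 1 = 10.

10:1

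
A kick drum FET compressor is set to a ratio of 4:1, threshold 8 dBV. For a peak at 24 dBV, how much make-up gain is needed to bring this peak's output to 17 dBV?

5 dB

Without make-up, output = threshold + overshoot/4 = 8 + 4 = 12 dBV.
Gap to target: 5 dB.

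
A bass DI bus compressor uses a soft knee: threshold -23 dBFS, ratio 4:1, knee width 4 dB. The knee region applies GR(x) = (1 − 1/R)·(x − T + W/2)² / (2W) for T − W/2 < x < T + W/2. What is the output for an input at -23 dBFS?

x − T + W/2 = -23 − (-23) + 2 = 2.
GR = (1 − 1/4) × 2² / 8 = 0.75 × 4 / 8 = 0.375 dB.
Output = -23 − 0.375 = -23.375 dBFS.

-23.375 dBFS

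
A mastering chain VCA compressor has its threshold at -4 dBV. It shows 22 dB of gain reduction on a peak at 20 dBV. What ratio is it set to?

Input overshoot = 20 − (-4) = 24 dB.
Output overshoot = 24 − 22 = 2 dB.
Ratio = input overshoot / output overshoot = 24 / 2 = 12.

12:1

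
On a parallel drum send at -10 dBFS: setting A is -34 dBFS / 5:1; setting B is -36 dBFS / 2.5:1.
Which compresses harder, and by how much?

A, by 3.6 dB

A: 24 dB over, compressed to 4.8 dB over, so 19.2 dB of GR.
B: 26 dB over, compressed to 10.4 dB over, so 15.6 dB of GR.
A reduces 3.6 dB more.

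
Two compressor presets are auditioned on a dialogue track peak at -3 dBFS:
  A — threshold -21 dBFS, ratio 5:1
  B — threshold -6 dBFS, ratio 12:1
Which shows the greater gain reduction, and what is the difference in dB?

A: overshoot 18 dB → output overshoot 3.6 dB → GR 14.4 dB.
B: overshoot 3 dB → output overshoot 0.25 dB → GR 2.75 dB.
A reduces 11.65 dB more.

A, by 11.65 dB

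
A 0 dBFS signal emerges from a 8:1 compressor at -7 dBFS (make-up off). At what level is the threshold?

-8 dBFS

Gain reduction = 0 − (-7) = 7 dB; output overshoot = GR / (R − 1) = 7 / 7 = 1 dB.
Threshold = output − output overshoot = -7 − 1 = -8 dBFS.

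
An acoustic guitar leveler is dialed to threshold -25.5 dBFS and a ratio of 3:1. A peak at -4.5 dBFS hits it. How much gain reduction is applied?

Overshoot = -4.5 − (-25.5) = 21 dB.
At 3:1, output sits 21/3 = 7 dB above threshold.
So the signal is attenuated by 21 − 7 = 14 dB.

14 dB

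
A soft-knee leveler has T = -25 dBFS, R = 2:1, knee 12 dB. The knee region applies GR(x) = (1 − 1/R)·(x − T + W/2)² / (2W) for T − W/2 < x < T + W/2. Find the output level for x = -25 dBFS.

-25.75 dBFS

x − T + W/2 = -25 − (-25) + 6 = 6.
GR = (1 − 1/2) × 6² / 24 = 0.5 × 36 / 24 = 0.75 dB.
Output = -25 − 0.75 = -25.75 dBFS.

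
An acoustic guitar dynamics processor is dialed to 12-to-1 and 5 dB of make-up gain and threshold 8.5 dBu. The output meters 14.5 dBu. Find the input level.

20.5 dBu

Before make-up, the level was 14.5 − 5 = 9.5 dBu.
That's 1 dB above the 8.5 dBu threshold.
Before 12:1 compression the overshoot was 1 × 12 = 12 dB, so input = 8.5 + 12 = 20.5 dBu.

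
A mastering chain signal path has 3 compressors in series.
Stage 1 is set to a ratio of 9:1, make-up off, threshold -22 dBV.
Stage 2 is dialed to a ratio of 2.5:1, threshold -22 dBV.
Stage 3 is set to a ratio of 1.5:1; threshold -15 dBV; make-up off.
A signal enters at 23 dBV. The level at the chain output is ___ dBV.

-20 dBV

Stage 1: 45 dB above -22 dBV, reduced 9:1 to 5 dB above → -17 dBV.
Stage 2: overshoot 5 dB → 5/2.5 = 2 dB → -20 dBV.
Stage 3: -20 dBV is at or below the -15 dBV threshold — no compression; output -20 dBV.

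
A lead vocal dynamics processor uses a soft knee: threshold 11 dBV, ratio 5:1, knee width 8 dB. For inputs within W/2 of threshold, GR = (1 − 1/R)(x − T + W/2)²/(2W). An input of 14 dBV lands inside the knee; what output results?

x − T + W/2 = 14 − 11 + 4 = 7.
GR = (1 − 1/5) × 7² / 16 = 0.8 × 49 / 16 = 2.45 dB.
Output = 14 − 2.45 = 11.55 dBV.

11.55 dBV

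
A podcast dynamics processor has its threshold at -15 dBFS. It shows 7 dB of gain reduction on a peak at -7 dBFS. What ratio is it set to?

Input overshoot = -7 − (-15) = 8 dB.
Output overshoot = 8 − 7 = 1 dB.
Ratio = input overshoot / output overshoot = 8 / 1 = 8.

8:1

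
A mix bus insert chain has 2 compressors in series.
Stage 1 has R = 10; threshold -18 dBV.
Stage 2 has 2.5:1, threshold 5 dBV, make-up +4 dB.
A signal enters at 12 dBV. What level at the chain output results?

Stage 1: 12 dBV is 30 dB over -18 dBV; at 10:1 that becomes 3 dB over, giving -15 dBV.
Stage 2: -15 dBV ≤ 5 dBV, so stage 2 doesn't engage; make-up brings it to -11 dBV.

-11 dBV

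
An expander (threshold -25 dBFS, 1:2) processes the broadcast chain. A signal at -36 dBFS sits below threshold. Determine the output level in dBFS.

The input is 11 dB below the -25 dBFS threshold.
A 1:2 expander multiplies undershoot by 2: 11 × 2 = 22 dB below threshold.
Output = -25 − 22 = -47 dBFS.

-47 dBFS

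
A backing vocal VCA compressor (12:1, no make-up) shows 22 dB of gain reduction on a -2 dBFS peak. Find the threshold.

-26 dBFS

Input is 24 dB above T (since output overshoot × R = input overshoot: (-24 − T)·12 = -2 − T gives T = -26 dBFS).
Check: -26 + (-2 − (-26))/12 = -26 + 2 = -24 dBFS. ✓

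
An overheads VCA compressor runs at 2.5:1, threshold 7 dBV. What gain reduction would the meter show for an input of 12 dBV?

12 dBV exceeds the threshold by 5 dB.
At 2.5:1, output sits 5/2.5 = 2 dB above threshold.
Gain reduction = 5 − 2 = 3 dB.

3 dB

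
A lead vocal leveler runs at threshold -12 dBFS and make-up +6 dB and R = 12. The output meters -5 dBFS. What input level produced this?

Before make-up, the level was -5 − 6 = -11 dBFS.
That's 1 dB above the -12 dBFS threshold.
Undo the ratio: input overshoot = 1 × 12 = 12 dB, giving input = 0 dBFS.

0 dBFS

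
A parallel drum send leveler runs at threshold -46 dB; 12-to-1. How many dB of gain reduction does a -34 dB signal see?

11 dB

The signal is 12 dB above threshold.
A 12:1 ratio leaves 1 dB of that excess.
So the signal is attenuated by 12 − 1 = 11 dB.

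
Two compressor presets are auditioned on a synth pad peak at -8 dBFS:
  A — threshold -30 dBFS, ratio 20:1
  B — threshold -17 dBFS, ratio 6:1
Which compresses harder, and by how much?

A, by 13.4 dB

A: 22 dB over, compressed to 1.1 dB over, so 20.9 dB of GR.
B: 9 dB over, compressed to 1.5 dB over, so 7.5 dB of GR.
Difference: 13.4 dB in favour of A.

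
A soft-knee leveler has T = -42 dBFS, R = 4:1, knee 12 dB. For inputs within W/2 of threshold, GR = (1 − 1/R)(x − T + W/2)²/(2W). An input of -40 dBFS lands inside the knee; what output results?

-42 dBFS

x − T + W/2 = -40 − (-42) + 6 = 8.
GR = (1 − 1/4) × 8² / 24 = 0.75 × 64 / 24 = 2 dB.
Output = -40 − 2 = -42 dBFS.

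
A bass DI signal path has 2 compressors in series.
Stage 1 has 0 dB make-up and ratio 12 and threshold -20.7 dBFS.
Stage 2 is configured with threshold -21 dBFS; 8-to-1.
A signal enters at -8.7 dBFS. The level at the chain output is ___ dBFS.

-20.8375 dBFS

Stage 1: overshoot 12 dB → 12/12 = 1 dB → -19.7 dBFS.
Stage 2: 1.3 dB above -21 dBFS, reduced 8:1 to 0.1625 dB above → -20.8375 dBFS.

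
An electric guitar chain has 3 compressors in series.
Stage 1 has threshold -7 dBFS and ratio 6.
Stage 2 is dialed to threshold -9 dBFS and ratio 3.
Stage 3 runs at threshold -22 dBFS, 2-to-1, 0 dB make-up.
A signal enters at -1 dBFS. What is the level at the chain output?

Stage 1: overshoot 6 dB → 6/6 = 1 dB → -6 dBFS.
Stage 2: -6 dBFS is 3 dB over -9 dBFS; at 3:1 that becomes 1 dB over, giving -8 dBFS.
Stage 3: overshoot 14 dB → 14/2 = 7 dB → -15 dBFS.

-15 dBFS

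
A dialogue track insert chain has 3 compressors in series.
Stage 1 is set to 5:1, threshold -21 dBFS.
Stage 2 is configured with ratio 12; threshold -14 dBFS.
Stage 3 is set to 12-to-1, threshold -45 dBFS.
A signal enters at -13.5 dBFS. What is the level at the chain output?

-42.875 dBFS

Stage 1: overshoot 7.5 dB → 7.5/5 = 1.5 dB → -19.5 dBFS.
Stage 2: -19.5 dBFS ≤ -14 dBFS, so stage 2 doesn't engage; output -19.5 dBFS.
Stage 3: overshoot 25.5 dB → 25.5/12 = 2.125 dB → -42.875 dBFS.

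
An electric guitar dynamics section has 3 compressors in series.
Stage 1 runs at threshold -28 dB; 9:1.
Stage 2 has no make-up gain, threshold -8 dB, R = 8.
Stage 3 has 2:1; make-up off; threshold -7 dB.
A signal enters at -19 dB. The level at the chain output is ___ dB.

-27 dB

Stage 1: -19 dB is 9 dB over -28 dB; at 9:1 that becomes 1 dB over, giving -27 dB.
Stage 2: -27 dB is at or below the -8 dB threshold — no compression; output -27 dB.
Stage 3: below threshold (-27 ≤ -7); passes unchanged; output -27 dB.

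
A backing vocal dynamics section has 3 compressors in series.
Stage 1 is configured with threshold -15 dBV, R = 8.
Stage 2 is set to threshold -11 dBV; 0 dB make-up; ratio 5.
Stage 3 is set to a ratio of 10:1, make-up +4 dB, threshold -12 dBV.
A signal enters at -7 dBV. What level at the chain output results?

Stage 1: 8 dB above -15 dBV, reduced 8:1 to 1 dB above → -14 dBV.
Stage 2: -14 dBV ≤ -11 dBV, so stage 2 doesn't engage; output -14 dBV.
Stage 3: below threshold (-14 ≤ -12); passes unchanged; make-up brings it to -10 dBV.

-10 dBV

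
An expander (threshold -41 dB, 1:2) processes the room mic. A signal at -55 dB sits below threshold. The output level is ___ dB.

-69 dB

The input is 14 dB below the -41 dB threshold.
A 1:2 expander multiplies undershoot by 2: 14 × 2 = 28 dB below threshold.
Output = -41 − 28 = -69 dB.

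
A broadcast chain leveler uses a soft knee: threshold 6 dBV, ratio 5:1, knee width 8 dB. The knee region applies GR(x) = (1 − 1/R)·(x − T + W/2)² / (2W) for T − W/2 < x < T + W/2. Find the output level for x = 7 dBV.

x − T + W/2 = 7 − 6 + 4 = 5.
GR = (1 − 1/5) × 5² / 16 = 0.8 × 25 / 16 = 1.25 dB.
Output = 7 − 1.25 = 5.75 dBV.

5.75 dBV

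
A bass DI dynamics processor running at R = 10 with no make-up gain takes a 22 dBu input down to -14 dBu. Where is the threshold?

-18 dBu

Input is 40 dB above T (since output overshoot × R = input overshoot: (-14 − T)·10 = 22 − T gives T = -18 dBu).
Check: -18 + (22 − (-18))/10 = -18 + 4 = -14 dBu. ✓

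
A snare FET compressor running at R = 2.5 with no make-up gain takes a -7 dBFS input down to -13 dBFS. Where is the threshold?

Input is 10 dB above T (since output overshoot × R = input overshoot: (-13 − T)·2.5 = -7 − T gives T = -17 dBFS).
Check: -17 + (-7 − (-17))/2.5 = -17 + 4 = -13 dBFS. ✓

-17 dBFS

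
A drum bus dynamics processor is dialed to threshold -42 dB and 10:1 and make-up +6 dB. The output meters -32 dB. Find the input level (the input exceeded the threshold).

-2 dB

Before make-up, the level was -32 − 6 = -38 dB.
Post-compression overshoot = -38 − (-42) = 4 dB.
Undo the ratio: input overshoot = 4 × 10 = 40 dB, giving input = -2 dB.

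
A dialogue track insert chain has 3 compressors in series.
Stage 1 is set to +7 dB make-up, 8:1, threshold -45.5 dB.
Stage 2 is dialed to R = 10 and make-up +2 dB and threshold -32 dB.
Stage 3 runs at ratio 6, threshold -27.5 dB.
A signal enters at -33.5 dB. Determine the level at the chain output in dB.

Stage 1: -33.5 dB is 12 dB over -45.5 dB; at 8:1 that becomes 1.5 dB over, giving -44 dB; +7 dB make-up → -37 dB.
Stage 2: -37 dB is at or below the -32 dB threshold — no compression; make-up brings it to -35 dB.
Stage 3: -35 dB ≤ -27.5 dB, so stage 3 doesn't engage; output -35 dB.

-35 dB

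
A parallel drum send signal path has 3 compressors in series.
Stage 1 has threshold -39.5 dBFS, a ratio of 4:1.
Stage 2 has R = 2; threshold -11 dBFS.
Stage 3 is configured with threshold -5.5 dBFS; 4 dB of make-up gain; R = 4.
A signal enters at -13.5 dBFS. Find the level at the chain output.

-29 dBFS

Stage 1: overshoot 26 dB → 26/4 = 6.5 dB → -33 dBFS.
Stage 2: below threshold (-33 ≤ -11); passes unchanged; output -33 dBFS.
Stage 3: -33 dBFS ≤ -5.5 dBFS, so stage 3 doesn't engage; make-up brings it to -29 dBFS.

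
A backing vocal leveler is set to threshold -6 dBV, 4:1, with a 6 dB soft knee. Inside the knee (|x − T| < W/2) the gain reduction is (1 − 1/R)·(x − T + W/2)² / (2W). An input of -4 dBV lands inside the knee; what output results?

-5.5625 dBV

x − T + W/2 = -4 − (-6) + 3 = 5.
GR = (1 − 1/4) × 5² / 12 = 0.75 × 25 / 12 = 1.5625 dB.
Output = -4 − 1.5625 = -5.5625 dBV.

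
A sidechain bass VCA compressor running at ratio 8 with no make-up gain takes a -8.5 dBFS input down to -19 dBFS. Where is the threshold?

-20.5 dBFS

Gain reduction = -8.5 − (-19) = 10.5 dB; output overshoot = GR / (R − 1) = 10.5 / 7 = 1.5 dB.
Threshold = output − output overshoot = -19 − 1.5 = -20.5 dBFS.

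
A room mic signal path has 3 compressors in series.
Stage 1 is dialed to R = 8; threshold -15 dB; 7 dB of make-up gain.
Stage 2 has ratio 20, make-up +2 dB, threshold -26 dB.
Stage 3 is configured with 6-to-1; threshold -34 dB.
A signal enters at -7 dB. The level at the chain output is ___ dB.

-32.175 dB

Stage 1: overshoot 8 dB → 8/8 = 1 dB → -14 dB; +7 dB make-up → -7 dB.
Stage 2: 19 dB above -26 dB, reduced 20:1 to 0.95 dB above → -25.05 dB; +2 dB make-up → -23.05 dB.
Stage 3: -23.05 dB is 10.95 dB over -34 dB; at 6:1 that becomes 1.825 dB over, giving -32.175 dB.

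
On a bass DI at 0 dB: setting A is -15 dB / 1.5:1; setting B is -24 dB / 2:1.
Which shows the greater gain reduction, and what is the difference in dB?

A: GR = 15 − 15/1.5 = 5 dB.
B: GR = 24 − 24/2 = 12 dB.
B reduces 7 dB more.

B, by 7 dB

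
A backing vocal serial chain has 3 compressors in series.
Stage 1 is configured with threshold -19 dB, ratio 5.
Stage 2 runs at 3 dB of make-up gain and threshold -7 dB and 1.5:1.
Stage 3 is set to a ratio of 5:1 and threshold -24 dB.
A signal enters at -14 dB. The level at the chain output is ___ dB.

-22.2 dB

Stage 1: 5 dB above -19 dB, reduced 5:1 to 1 dB above → -18 dB.
Stage 2: below threshold (-18 ≤ -7); passes unchanged; make-up brings it to -15 dB.
Stage 3: -15 dB is 9 dB over -24 dB; at 5:1 that becomes 1.8 dB over, giving -22.2 dB.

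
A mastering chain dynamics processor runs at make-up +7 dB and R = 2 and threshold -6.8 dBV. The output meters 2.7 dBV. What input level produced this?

-1.8 dBV

Stripping the +7 dB make-up gives -4.3 dBV at the gain stage.
Post-compression overshoot = -4.3 − (-6.8) = 2.5 dB.
Input overshoot = R × output overshoot = 5 dB → input = -6.8 + 5 = -1.8 dBV.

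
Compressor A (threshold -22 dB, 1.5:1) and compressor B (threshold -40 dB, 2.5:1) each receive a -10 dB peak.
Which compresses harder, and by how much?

A: overshoot 12 dB → output overshoot 8 dB → GR 4 dB.
B: overshoot 30 dB → output overshoot 12 dB → GR 18 dB.
Difference: 14 dB in favour of B.

B, by 14 dB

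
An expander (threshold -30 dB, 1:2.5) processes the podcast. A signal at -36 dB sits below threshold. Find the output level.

Below threshold, a 1:2.5 expander applies gain = (2.5−1)×(T − x) of attenuation.
(2.5−1) × 6 = 9 dB, so output = -36 − 9 = -45 dB.

-45 dB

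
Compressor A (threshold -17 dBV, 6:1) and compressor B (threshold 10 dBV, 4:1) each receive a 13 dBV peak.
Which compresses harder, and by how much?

A: overshoot 30 dB → output overshoot 5 dB → GR 25 dB.
B: overshoot 3 dB → output overshoot 0.75 dB → GR 2.25 dB.
Difference: 22.75 dB in favour of A.

A, by 22.75 dB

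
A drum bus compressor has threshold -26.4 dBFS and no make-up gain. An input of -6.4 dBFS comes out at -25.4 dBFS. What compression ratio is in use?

20:1

Input overshoot = -6.4 − (-26.4) = 20 dB; output overshoot = -25.4 − (-26.4) = 1 dB.
Ratio = 20 / 1 = 20.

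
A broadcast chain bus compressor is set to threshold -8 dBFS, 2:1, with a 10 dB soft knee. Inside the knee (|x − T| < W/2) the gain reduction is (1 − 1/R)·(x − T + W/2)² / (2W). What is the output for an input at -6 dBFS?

x − T + W/2 = -6 − (-8) + 5 = 7.
GR = (1 − 1/2) × 7² / 20 = 0.5 × 49 / 20 = 1.225 dB.
Output = -6 − 1.225 = -7.225 dBFS.

-7.225 dBFS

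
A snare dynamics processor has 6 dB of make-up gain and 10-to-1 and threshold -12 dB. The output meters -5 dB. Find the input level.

Before make-up, the level was -5 − 6 = -11 dB.
Post-compression overshoot = -11 − (-12) = 1 dB.
Before 10:1 compression the overshoot was 1 × 10 = 10 dB, so input = -12 + 10 = -2 dB.

-2 dB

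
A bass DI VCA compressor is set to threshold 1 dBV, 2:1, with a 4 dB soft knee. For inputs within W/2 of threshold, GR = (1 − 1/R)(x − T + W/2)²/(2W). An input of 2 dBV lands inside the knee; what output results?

1.4375 dBV

x − T + W/2 = 2 − 1 + 2 = 3.
GR = (1 − 1/2) × 3² / 8 = 0.5 × 9 / 8 = 0.5625 dB.
Output = 2 − 0.5625 = 1.4375 dBV.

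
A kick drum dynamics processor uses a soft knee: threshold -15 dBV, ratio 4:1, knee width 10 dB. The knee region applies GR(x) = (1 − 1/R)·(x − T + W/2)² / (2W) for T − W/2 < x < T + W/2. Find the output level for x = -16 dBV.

-16.6 dBV

x − T + W/2 = -16 − (-15) + 5 = 4.
GR = (1 − 1/4) × 4² / 20 = 0.75 × 16 / 20 = 0.6 dB.
Output = -16 − 0.6 = -16.6 dBV.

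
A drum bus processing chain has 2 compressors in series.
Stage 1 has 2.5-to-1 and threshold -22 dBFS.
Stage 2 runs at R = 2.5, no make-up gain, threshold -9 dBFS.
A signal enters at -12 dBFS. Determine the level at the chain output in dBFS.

Stage 1: 10 dB above -22 dBFS, reduced 2.5:1 to 4 dB above → -18 dBFS.
Stage 2: -18 dBFS is at or below the -9 dBFS threshold — no compression; output -18 dBFS.

-18 dBFS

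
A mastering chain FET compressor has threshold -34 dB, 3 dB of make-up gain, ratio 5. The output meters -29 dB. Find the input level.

-24 dB

Stripping the +3 dB make-up gives -32 dB at the gain stage.
That's 2 dB above the -34 dB threshold.
Undo the ratio: input overshoot = 2 × 5 = 10 dB, giving input = -24 dB.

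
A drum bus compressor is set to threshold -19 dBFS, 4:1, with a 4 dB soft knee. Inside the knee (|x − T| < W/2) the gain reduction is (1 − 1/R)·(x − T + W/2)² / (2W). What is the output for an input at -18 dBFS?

-18.84375 dBFS

x − T + W/2 = -18 − (-19) + 2 = 3.
GR = (1 − 1/4) × 3² / 8 = 0.75 × 9 / 8 = 0.84375 dB.
Output = -18 − 0.84375 = -18.84375 dBFS.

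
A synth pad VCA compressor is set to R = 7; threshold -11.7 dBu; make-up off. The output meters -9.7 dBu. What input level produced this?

2.3 dBu

The compressed level sits -9.7 − (-11.7) = 2 dB over threshold.
Before 7:1 compression the overshoot was 2 × 7 = 14 dB, so input = -11.7 + 14 = 2.3 dBu.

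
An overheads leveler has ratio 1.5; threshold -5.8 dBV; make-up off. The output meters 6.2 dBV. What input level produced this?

12.2 dBV

The compressed level sits 6.2 − (-5.8) = 12 dB over threshold.
Input overshoot = R × output overshoot = 18 dB → input = -5.8 + 18 = 12.2 dBV.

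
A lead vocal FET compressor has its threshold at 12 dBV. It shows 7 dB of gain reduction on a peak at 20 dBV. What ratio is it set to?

8:1

Input overshoot = 20 − 12 = 8 dB.
Output overshoot = 8 − 7 = 1 dB.
Ratio = input overshoot / output overshoot = 8 / 1 = 8.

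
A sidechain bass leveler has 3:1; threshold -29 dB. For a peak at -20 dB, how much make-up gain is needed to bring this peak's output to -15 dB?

Without make-up, output = threshold + overshoot/3 = -29 + 3 = -26 dB.
Gap to target: 11 dB.

11 dB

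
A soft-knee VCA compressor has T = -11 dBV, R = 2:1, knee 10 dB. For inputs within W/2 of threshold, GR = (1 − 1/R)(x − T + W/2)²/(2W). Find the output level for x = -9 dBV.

x − T + W/2 = -9 − (-11) + 5 = 7.
GR = (1 − 1/2) × 7² / 20 = 0.5 × 49 / 20 = 1.225 dB.
Output = -9 − 1.225 = -10.225 dBV.

-10.225 dBV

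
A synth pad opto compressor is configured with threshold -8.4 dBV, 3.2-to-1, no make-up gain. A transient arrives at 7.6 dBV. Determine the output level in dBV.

-3.4 dBV

7.6 dBV sits 16 dB over threshold.
3.2:1 compression reduces that to 16/3.2 = 5 dB over.
Output = -8.4 + 5 = -3.4 dBV.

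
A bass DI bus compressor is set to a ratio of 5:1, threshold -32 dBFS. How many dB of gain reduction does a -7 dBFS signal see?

20 dB

Overshoot = -7 − (-32) = 25 dB.
A 5:1 ratio leaves 5 dB of that excess.
Gain reduction = 25 − 5 = 20 dB.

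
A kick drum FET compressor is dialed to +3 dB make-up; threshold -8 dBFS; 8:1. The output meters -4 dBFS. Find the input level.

Remove make-up: -4 − 3 = -7 dBFS.
That's 1 dB above the -8 dBFS threshold.
Before 8:1 compression the overshoot was 1 × 8 = 8 dB, so input = -8 + 8 = 0 dBFS.

0 dBFS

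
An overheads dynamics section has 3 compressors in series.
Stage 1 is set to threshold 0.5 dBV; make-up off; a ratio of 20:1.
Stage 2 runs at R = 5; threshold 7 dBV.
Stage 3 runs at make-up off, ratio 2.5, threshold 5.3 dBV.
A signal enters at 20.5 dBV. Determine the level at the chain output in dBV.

1.5 dBV

Stage 1: 20 dB above 0.5 dBV, reduced 20:1 to 1 dB above → 1.5 dBV.
Stage 2: below threshold (1.5 ≤ 7); passes unchanged; output 1.5 dBV.
Stage 3: below threshold (1.5 ≤ 5.3); passes unchanged; output 1.5 dBV.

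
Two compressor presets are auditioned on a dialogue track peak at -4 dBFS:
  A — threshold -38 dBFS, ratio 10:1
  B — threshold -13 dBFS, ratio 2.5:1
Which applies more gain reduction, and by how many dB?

A, by 25.2 dB

A: 34 dB over, compressed to 3.4 dB over, so 30.6 dB of GR.
B: 9 dB over, compressed to 3.6 dB over, so 5.4 dB of GR.
Difference: 25.2 dB in favour of A.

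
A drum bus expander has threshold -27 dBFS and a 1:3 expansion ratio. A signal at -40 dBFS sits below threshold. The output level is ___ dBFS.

The input is 13 dB below the -27 dBFS threshold.
A 1:3 expander multiplies undershoot by 3: 13 × 3 = 39 dB below threshold.
Output = -27 − 39 = -66 dBFS.

-66 dBFS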